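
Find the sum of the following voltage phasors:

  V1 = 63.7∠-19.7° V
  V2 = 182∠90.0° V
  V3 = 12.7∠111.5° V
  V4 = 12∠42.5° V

Step 1 — Convert each phasor to rectangular form:
  V1 = 63.7·(cos(-19.7°) + j·sin(-19.7°)) = 59.97 - j21.47 V
  V2 = 182·(cos(90.0°) + j·sin(90.0°)) = 0 + j182 V
  V3 = 12.7·(cos(111.5°) + j·sin(111.5°)) = -4.655 + j11.82 V
  V4 = 12·(cos(42.5°) + j·sin(42.5°)) = 8.847 + j8.107 V
Step 2 — Sum components: V_total = 64.16 + j180.5 V.
Step 3 — Convert to polar: |V_total| = 191.5 V, ∠V_total = 70.4°.

V_total = 191.5∠70.4° V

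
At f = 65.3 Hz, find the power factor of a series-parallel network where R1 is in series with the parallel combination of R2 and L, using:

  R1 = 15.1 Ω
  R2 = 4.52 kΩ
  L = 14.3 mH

Step 1 — Angular frequency: ω = 2π·f = 2π·65.3 = 410.3 rad/s.
Step 2 — Component impedances:
  R1: Z = R = 15.1 Ω
  R2: Z = R = 4520 Ω
  L: Z = jωL = j·410.3·0.0143 = 0 + j5.867 Ω
Step 3 — Parallel branch: R2 || L = 1/(1/R2 + 1/L) = 0.007616 + j5.867 Ω.
Step 4 — Series with R1: Z_total = R1 + (R2 || L) = 15.11 + j5.867 Ω = 16.21∠21.2° Ω.
Step 5 — Power factor: PF = cos(φ) = Re(Z)/|Z| = 15.108/16.207 = 0.9322.
Step 6 — Type: Im(Z) = 5.867 ⇒ lagging (phase φ = 21.2°).

PF = 0.9322 (lagging, φ = 21.2°)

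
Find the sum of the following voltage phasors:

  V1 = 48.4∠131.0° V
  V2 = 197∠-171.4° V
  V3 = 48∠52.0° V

Step 1 — Convert each phasor to rectangular form:
  V1 = 48.4·(cos(131.0°) + j·sin(131.0°)) = -31.75 + j36.53 V
  V2 = 197·(cos(-171.4°) + j·sin(-171.4°)) = -194.8 - j29.46 V
  V3 = 48·(cos(52.0°) + j·sin(52.0°)) = 29.55 + j37.82 V
Step 2 — Sum components: V_total = -197 + j44.89 V.
Step 3 — Convert to polar: |V_total| = 202 V, ∠V_total = 167.2°.

V_total = 202∠167.2° V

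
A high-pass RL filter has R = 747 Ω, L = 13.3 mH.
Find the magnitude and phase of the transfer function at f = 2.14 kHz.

Step 1 — Angular frequency: ω = 2π·2140 = 1.345e+04 rad/s.
Step 2 — Transfer function: H(jω) = jωL/(R + jωL).
Step 3 — Numerator jωL = j·178.8; denominator R + jωL = 747 + j178.8.
Step 4 — H = 0.05421 + j0.2264.
Step 5 — Magnitude: |H| = 0.2328 (-12.7 dB); phase: φ = 76.5°.

|H| = 0.2328 (-12.7 dB), φ = 76.5°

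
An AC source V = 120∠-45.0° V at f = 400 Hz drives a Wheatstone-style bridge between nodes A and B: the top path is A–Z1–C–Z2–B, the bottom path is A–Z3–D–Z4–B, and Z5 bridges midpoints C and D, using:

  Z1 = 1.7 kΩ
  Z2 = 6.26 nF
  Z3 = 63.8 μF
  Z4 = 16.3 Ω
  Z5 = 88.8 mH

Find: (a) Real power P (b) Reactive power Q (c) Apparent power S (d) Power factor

Step 1 — Angular frequency: ω = 2π·f = 2π·400 = 2513 rad/s.
Step 2 — Component impedances:
  Z1: Z = R = 1700 Ω
  Z2: Z = 1/(jωC) = -j/(ω·C) = 0 - j6.356e+04 Ω
  Z3: Z = 1/(jωC) = -j/(ω·C) = 0 - j6.236 Ω
  Z4: Z = R = 16.3 Ω
  Z5: Z = jωL = j·2513·0.0888 = 0 + j223.2 Ω
Step 3 — Bridge requires nodal analysis (the Z5 bridge couples midpoints C and D, so the two paths cannot be reduced to a simple series/parallel combination). Setting node B to ground and injecting 1 A at node A, the 3-node admittance system at A, C, D solves to V_A = Z_AB = 16.32 - j6.244 Ω = 17.48∠-20.9° Ω.
Step 4 — Source phasor: V = 120∠-45.0° V = 84.85 - j84.85 V.
Step 5 — Current: I = V / Z = 6.27 - j2.8 A = 6.867∠-24.1° A.
Step 6 — Complex power: S = V·I* = 769.6 - j294.4 VA.
Step 7 — Real power: P = Re(S) = 769.6 W.
Step 8 — Reactive power: Q = Im(S) = -294.4 VAR.
Step 9 — Apparent power: |S| = 824 VA.
Step 10 — Power factor: PF = P/|S| = 0.934 (leading).

(a) P = 769.6 W  (b) Q = -294.4 VAR  (c) S = 824 VA  (d) PF = 0.934 (leading)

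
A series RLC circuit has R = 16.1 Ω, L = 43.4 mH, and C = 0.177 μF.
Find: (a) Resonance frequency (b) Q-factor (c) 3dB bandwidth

Step 1 — Resonance condition Im(Z)=0 gives ω₀ = 1/√(LC).
Step 2 — ω₀ = 1/√(0.0434·1.77e-07) = 1.141e+04 rad/s.
Step 3 — f₀ = ω₀/(2π) = 1816 Hz.
Step 4 — Series Q: Q = ω₀L/R = 1.141e+04·0.0434/16.1 = 30.76.
Step 5 — 3dB bandwidth: Δω = ω₀/Q = 371 rad/s; BW = Δω/(2π) = 59.04 Hz.

(a) f₀ = 1816 Hz  (b) Q = 30.76  (c) BW = 59.04 Hz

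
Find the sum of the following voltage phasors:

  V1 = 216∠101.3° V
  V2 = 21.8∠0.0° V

Step 1 — Convert each phasor to rectangular form:
  V1 = 216·(cos(101.3°) + j·sin(101.3°)) = -42.32 + j211.8 V
  V2 = 21.8·(cos(0.0°) + j·sin(0.0°)) = 21.8 V
Step 2 — Sum components: V_total = -20.52 + j211.8 V.
Step 3 — Convert to polar: |V_total| = 212.8 V, ∠V_total = 95.5°.

V_total = 212.8∠95.5° V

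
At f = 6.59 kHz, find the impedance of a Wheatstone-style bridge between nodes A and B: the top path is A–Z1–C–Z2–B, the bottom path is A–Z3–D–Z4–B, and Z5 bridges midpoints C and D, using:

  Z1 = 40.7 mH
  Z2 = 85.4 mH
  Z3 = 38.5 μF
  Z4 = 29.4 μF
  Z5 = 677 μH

Step 1 — Angular frequency: ω = 2π·f = 2π·6590 = 4.141e+04 rad/s.
Step 2 — Component impedances:
  Z1: Z = jωL = j·4.141e+04·0.0407 = 0 + j1685 Ω
  Z2: Z = jωL = j·4.141e+04·0.0854 = 0 + j3536 Ω
  Z3: Z = 1/(jωC) = -j/(ω·C) = 0 - j0.6273 Ω
  Z4: Z = 1/(jωC) = -j/(ω·C) = 0 - j0.8215 Ω
  Z5: Z = jωL = j·4.141e+04·0.000677 = 0 + j28.03 Ω
Step 3 — Bridge requires nodal analysis (the Z5 bridge couples midpoints C and D, so the two paths cannot be reduced to a simple series/parallel combination). Setting node B to ground and injecting 1 A at node A, the 3-node admittance system at A, C, D solves to V_A = Z_AB = 0 - j1.449 Ω = 1.449∠-90.0° Ω.

Z = 0 - j1.449 Ω = 1.449∠-90.0° Ω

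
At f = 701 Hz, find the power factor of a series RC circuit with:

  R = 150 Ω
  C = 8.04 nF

Step 1 — Angular frequency: ω = 2π·f = 2π·701 = 4405 rad/s.
Step 2 — Component impedances:
  R: Z = R = 150 Ω
  C: Z = 1/(jωC) = -j/(ω·C) = 0 - j2.824e+04 Ω
Step 3 — Series combination: Z_total = R + C = 150 - j2.824e+04 Ω = 2.824e+04∠-89.7° Ω.
Step 4 — Power factor: PF = cos(φ) = Re(Z)/|Z| = 150/2.824e+04 = 0.005312.
Step 5 — Type: Im(Z) = -2.824e+04 ⇒ leading (phase φ = -89.7°).

PF = 0.005312 (leading, φ = -89.7°)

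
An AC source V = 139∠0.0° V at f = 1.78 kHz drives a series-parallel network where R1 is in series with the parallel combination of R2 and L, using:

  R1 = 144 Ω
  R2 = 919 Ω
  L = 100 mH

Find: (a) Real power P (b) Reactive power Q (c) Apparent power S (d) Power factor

Step 1 — Angular frequency: ω = 2π·f = 2π·1780 = 1.118e+04 rad/s.
Step 2 — Component impedances:
  R1: Z = R = 144 Ω
  R2: Z = R = 919 Ω
  L: Z = jωL = j·1.118e+04·0.1 = 0 + j1118 Ω
Step 3 — Parallel branch: R2 || L = 1/(1/R2 + 1/L) = 548.6 + j450.8 Ω.
Step 4 — Series with R1: Z_total = R1 + (R2 || L) = 692.6 + j450.8 Ω = 826.4∠33.1° Ω.
Step 5 — Source phasor: V = 139∠0.0° V = 139 V.
Step 6 — Current: I = V / Z = 0.141 - j0.09176 A = 0.1682∠-33.1° A.
Step 7 — Complex power: S = V·I* = 19.6 + j12.75 VA.
Step 8 — Real power: P = Re(S) = 19.6 W.
Step 9 — Reactive power: Q = Im(S) = 12.75 VAR.
Step 10 — Apparent power: |S| = 23.38 VA.
Step 11 — Power factor: PF = P/|S| = 0.8381 (lagging).

(a) P = 19.6 W  (b) Q = 12.75 VAR  (c) S = 23.38 VA  (d) PF = 0.8381 (lagging)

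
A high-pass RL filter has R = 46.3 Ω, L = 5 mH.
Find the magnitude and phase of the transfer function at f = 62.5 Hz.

Step 1 — Angular frequency: ω = 2π·62.5 = 392.7 rad/s.
Step 2 — Transfer function: H(jω) = jωL/(R + jωL).
Step 3 — Numerator jωL = j·1.963; denominator R + jωL = 46.3 + j1.963.
Step 4 — H = 0.001795 + j0.04233.
Step 5 — Magnitude: |H| = 0.04237 (-27.5 dB); phase: φ = 87.6°.

|H| = 0.04237 (-27.5 dB), φ = 87.6°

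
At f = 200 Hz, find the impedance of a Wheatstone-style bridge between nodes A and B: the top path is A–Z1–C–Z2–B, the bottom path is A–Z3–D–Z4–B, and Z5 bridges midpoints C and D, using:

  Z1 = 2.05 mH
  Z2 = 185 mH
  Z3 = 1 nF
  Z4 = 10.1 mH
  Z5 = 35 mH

Step 1 — Angular frequency: ω = 2π·f = 2π·200 = 1257 rad/s.
Step 2 — Component impedances:
  Z1: Z = jωL = j·1257·0.00205 = 0 + j2.576 Ω
  Z2: Z = jωL = j·1257·0.185 = 0 + j232.5 Ω
  Z3: Z = 1/(jωC) = -j/(ω·C) = 0 - j7.958e+05 Ω
  Z4: Z = jωL = j·1257·0.0101 = 0 + j12.69 Ω
  Z5: Z = jωL = j·1257·0.035 = 0 + j43.98 Ω
Step 3 — Bridge requires nodal analysis (the Z5 bridge couples midpoints C and D, so the two paths cannot be reduced to a simple series/parallel combination). Setting node B to ground and injecting 1 A at node A, the 3-node admittance system at A, C, D solves to V_A = Z_AB = 0 + j48.14 Ω = 48.14∠90.0° Ω.

Z = 0 + j48.14 Ω = 48.14∠90.0° Ω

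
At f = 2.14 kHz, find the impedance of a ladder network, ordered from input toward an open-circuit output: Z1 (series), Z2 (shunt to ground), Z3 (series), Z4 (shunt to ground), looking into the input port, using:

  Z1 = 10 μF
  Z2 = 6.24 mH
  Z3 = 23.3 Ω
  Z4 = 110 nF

Step 1 — Angular frequency: ω = 2π·f = 2π·2140 = 1.345e+04 rad/s.
Step 2 — Component impedances:
  Z1: Z = 1/(jωC) = -j/(ω·C) = 0 - j7.437 Ω
  Z2: Z = jωL = j·1.345e+04·0.00624 = 0 + j83.9 Ω
  Z3: Z = R = 23.3 Ω
  Z4: Z = 1/(jωC) = -j/(ω·C) = 0 - j676.1 Ω
Step 3 — Ladder network (open output): work backward from the far end, alternating series and parallel combinations. Z_in = 0.467 + j88.34 Ω = 88.34∠89.7° Ω.

Z = 0.467 + j88.34 Ω = 88.34∠89.7° Ω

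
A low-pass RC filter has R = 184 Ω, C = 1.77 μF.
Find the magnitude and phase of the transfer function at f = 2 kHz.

Step 1 — Angular frequency: ω = 2π·2000 = 1.257e+04 rad/s.
Step 2 — Transfer function: H(jω) = 1/(1 + jωRC).
Step 3 — Denominator: 1 + jωRC = 1 + j·1.257e+04·184·1.77e-06 = 1 + j4.093.
Step 4 — H = 0.05634 - j0.2306.
Step 5 — Magnitude: |H| = 0.2374 (-12.5 dB); phase: φ = -76.3°.

|H| = 0.2374 (-12.5 dB), φ = -76.3°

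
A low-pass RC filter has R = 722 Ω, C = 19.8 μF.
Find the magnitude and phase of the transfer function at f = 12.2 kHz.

Step 1 — Angular frequency: ω = 2π·1.22e+04 = 7.665e+04 rad/s.
Step 2 — Transfer function: H(jω) = 1/(1 + jωRC).
Step 3 — Denominator: 1 + jωRC = 1 + j·7.665e+04·722·1.98e-05 = 1 + j1096.
Step 4 — H = 8.328e-07 - j0.0009126.
Step 5 — Magnitude: |H| = 0.0009126 (-60.8 dB); phase: φ = -89.9°.

|H| = 0.0009126 (-60.8 dB), φ = -89.9°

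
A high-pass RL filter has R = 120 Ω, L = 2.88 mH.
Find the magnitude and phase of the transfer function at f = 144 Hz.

Step 1 — Angular frequency: ω = 2π·144 = 904.8 rad/s.
Step 2 — Transfer function: H(jω) = jωL/(R + jωL).
Step 3 — Numerator jωL = j·2.606; denominator R + jωL = 120 + j2.606.
Step 4 — H = 0.0004713 + j0.0217.
Step 5 — Magnitude: |H| = 0.02171 (-33.3 dB); phase: φ = 88.8°.

|H| = 0.02171 (-33.3 dB), φ = 88.8°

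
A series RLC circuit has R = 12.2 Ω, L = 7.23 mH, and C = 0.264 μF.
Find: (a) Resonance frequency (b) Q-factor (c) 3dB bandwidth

Step 1 — Resonance condition Im(Z)=0 gives ω₀ = 1/√(LC).
Step 2 — ω₀ = 1/√(0.00723·2.64e-07) = 2.289e+04 rad/s.
Step 3 — f₀ = ω₀/(2π) = 3643 Hz.
Step 4 — Series Q: Q = ω₀L/R = 2.289e+04·0.00723/12.2 = 13.56.
Step 5 — 3dB bandwidth: Δω = ω₀/Q = 1687 rad/s; BW = Δω/(2π) = 268.6 Hz.

(a) f₀ = 3643 Hz  (b) Q = 13.56  (c) BW = 268.6 Hz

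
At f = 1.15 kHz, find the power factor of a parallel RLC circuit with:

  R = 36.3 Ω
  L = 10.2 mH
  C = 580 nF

Step 1 — Angular frequency: ω = 2π·f = 2π·1150 = 7226 rad/s.
Step 2 — Component impedances:
  R: Z = R = 36.3 Ω
  L: Z = jωL = j·7226·0.0102 = 0 + j73.7 Ω
  C: Z = 1/(jωC) = -j/(ω·C) = 0 - j238.6 Ω
Step 3 — Parallel combination: 1/Z_total = 1/R + 1/L + 1/C; Z_total = 32.53 + j11.07 Ω = 34.36∠18.8° Ω.
Step 4 — Power factor: PF = cos(φ) = Re(Z)/|Z| = 32.53/34.36 = 0.9467.
Step 5 — Type: Im(Z) = 11.07 ⇒ lagging (phase φ = 18.8°).

PF = 0.9467 (lagging, φ = 18.8°)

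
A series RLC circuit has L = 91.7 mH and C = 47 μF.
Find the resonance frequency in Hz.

Step 1 — Resonance condition Im(Z)=0 gives ω₀ = 1/√(LC).
Step 2 — ω₀ = 1/√(0.0917·4.7e-05) = 481.7 rad/s.
Step 3 — f₀ = ω₀/(2π) = 76.66 Hz.

f₀ = 76.66 Hz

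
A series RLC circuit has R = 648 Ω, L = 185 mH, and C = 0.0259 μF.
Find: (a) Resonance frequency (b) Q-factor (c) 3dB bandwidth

Step 1 — Resonance: ω₀ = 1/√(LC) = 1/√(0.185·2.59e-08) = 1.445e+04 rad/s.
Step 2 — f₀ = ω₀/(2π) = 2299 Hz.
Step 3 — Series Q: Q = ω₀L/R = 1.445e+04·0.185/648 = 4.124.
Step 4 — Bandwidth: Δω = ω₀/Q = 3503 rad/s; BW = Δω/(2π) = 557.5 Hz.

(a) f₀ = 2299 Hz  (b) Q = 4.124  (c) BW = 557.5 Hz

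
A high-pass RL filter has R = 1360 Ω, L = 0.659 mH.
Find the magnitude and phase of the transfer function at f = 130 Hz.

Step 1 — Angular frequency: ω = 2π·130 = 816.8 rad/s.
Step 2 — Transfer function: H(jω) = jωL/(R + jωL).
Step 3 — Numerator jωL = j·0.5383; denominator R + jωL = 1360 + j0.5383.
Step 4 — H = 1.567e-07 + j0.0003958.
Step 5 — Magnitude: |H| = 0.0003958 (-68.1 dB); phase: φ = 90.0°.

|H| = 0.0003958 (-68.1 dB), φ = 90.0°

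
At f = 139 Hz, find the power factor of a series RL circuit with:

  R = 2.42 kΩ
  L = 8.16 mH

Step 1 — Angular frequency: ω = 2π·f = 2π·139 = 873.4 rad/s.
Step 2 — Component impedances:
  R: Z = R = 2420 Ω
  L: Z = jωL = j·873.4·0.00816 = 0 + j7.127 Ω
Step 3 — Series combination: Z_total = R + L = 2420 + j7.127 Ω = 2420∠0.2° Ω.
Step 4 — Power factor: PF = cos(φ) = Re(Z)/|Z| = 2420/2420 = 1.
Step 5 — Type: Im(Z) = 7.127 ⇒ lagging (phase φ = 0.2°).

PF = 1 (lagging, φ = 0.2°)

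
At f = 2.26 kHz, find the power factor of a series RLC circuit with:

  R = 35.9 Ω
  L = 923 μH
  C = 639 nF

Step 1 — Angular frequency: ω = 2π·f = 2π·2260 = 1.42e+04 rad/s.
Step 2 — Component impedances:
  R: Z = R = 35.9 Ω
  L: Z = jωL = j·1.42e+04·0.000923 = 0 + j13.11 Ω
  C: Z = 1/(jωC) = -j/(ω·C) = 0 - j110.2 Ω
Step 3 — Series combination: Z_total = R + L + C = 35.9 - j97.1 Ω = 103.5∠-69.7° Ω.
Step 4 — Power factor: PF = cos(φ) = Re(Z)/|Z| = 35.9/103.52 = 0.3468.
Step 5 — Type: Im(Z) = -97.1 ⇒ leading (phase φ = -69.7°).

PF = 0.3468 (leading, φ = -69.7°)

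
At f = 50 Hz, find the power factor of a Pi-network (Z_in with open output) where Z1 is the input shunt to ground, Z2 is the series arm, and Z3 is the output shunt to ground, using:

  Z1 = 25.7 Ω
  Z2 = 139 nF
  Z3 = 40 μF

Step 1 — Angular frequency: ω = 2π·f = 2π·50 = 314.2 rad/s.
Step 2 — Component impedances:
  Z1: Z = R = 25.7 Ω
  Z2: Z = 1/(jωC) = -j/(ω·C) = 0 - j2.29e+04 Ω
  Z3: Z = 1/(jωC) = -j/(ω·C) = 0 - j79.58 Ω
Step 3 — With open output, the series arm Z2 and the output shunt Z3 appear in series to ground: Z2 + Z3 = 0 - j2.298e+04 Ω.
Step 4 — Parallel with input shunt Z1: Z_in = Z1 || (Z2 + Z3) = 25.7 - j0.02874 Ω = 25.7∠-0.1° Ω.
Step 5 — Power factor: PF = cos(φ) = Re(Z)/|Z| = 25.7/25.7 = 1.
Step 6 — Type: Im(Z) = -0.02874 ⇒ leading (phase φ = -0.1°).

PF = 1 (leading, φ = -0.1°)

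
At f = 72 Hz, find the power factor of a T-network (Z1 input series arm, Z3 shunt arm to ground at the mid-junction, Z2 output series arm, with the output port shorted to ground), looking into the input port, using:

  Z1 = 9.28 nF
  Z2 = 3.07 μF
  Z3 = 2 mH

Step 1 — Angular frequency: ω = 2π·f = 2π·72 = 452.4 rad/s.
Step 2 — Component impedances:
  Z1: Z = 1/(jωC) = -j/(ω·C) = 0 - j2.382e+05 Ω
  Z2: Z = 1/(jωC) = -j/(ω·C) = 0 - j720 Ω
  Z3: Z = jωL = j·452.4·0.002 = 0 + j0.9048 Ω
Step 3 — With the output port shorted to ground, the output series arm Z2 runs from the junction to ground; the shunt arm Z3 also runs from the junction to ground. They appear in parallel: Z3 || Z2 = 0 + j0.9059 Ω.
Step 4 — Series with input arm Z1: Z_in = Z1 + (Z3 || Z2) = 0 - j2.382e+05 Ω = 2.382e+05∠-90.0° Ω.
Step 5 — Power factor: PF = cos(φ) = Re(Z)/|Z| = 0/2.382e+05 = 0.
Step 6 — Type: Im(Z) = -2.382e+05 ⇒ leading (phase φ = -90.0°).

PF = 0 (leading, φ = -90.0°)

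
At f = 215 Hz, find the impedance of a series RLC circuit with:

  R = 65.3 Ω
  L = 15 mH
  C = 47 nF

Step 1 — Angular frequency: ω = 2π·f = 2π·215 = 1351 rad/s.
Step 2 — Component impedances:
  R: Z = R = 65.3 Ω
  L: Z = jωL = j·1351·0.015 = 0 + j20.26 Ω
  C: Z = 1/(jωC) = -j/(ω·C) = 0 - j1.575e+04 Ω
Step 3 — Series combination: Z_total = R + L + C = 65.3 - j1.573e+04 Ω = 1.573e+04∠-89.8° Ω.

Z = 65.3 - j1.573e+04 Ω = 1.573e+04∠-89.8° Ω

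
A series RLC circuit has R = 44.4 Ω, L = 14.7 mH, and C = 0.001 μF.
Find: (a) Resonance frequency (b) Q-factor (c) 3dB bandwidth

Step 1 — Resonance: ω₀ = 1/√(LC) = 1/√(0.0147·1e-09) = 2.608e+05 rad/s.
Step 2 — f₀ = ω₀/(2π) = 4.151e+04 Hz.
Step 3 — Series Q: Q = ω₀L/R = 2.608e+05·0.0147/44.4 = 86.35.
Step 4 — Bandwidth: Δω = ω₀/Q = 3020 rad/s; BW = Δω/(2π) = 480.7 Hz.

(a) f₀ = 4.151e+04 Hz  (b) Q = 86.35  (c) BW = 480.7 Hz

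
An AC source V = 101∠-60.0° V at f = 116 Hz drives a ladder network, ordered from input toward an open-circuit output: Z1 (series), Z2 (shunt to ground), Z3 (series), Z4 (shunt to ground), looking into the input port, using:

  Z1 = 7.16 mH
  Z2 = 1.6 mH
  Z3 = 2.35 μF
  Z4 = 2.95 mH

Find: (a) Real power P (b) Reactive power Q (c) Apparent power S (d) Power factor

Step 1 — Angular frequency: ω = 2π·f = 2π·116 = 728.8 rad/s.
Step 2 — Component impedances:
  Z1: Z = jωL = j·728.8·0.00716 = 0 + j5.219 Ω
  Z2: Z = jωL = j·728.8·0.0016 = 0 + j1.166 Ω
  Z3: Z = 1/(jωC) = -j/(ω·C) = 0 - j583.8 Ω
  Z4: Z = jωL = j·728.8·0.00295 = 0 + j2.15 Ω
Step 3 — Ladder network (open output): work backward from the far end, alternating series and parallel combinations. Z_in = 0 + j6.387 Ω = 6.387∠90.0° Ω.
Step 4 — Source phasor: V = 101∠-60.0° V = 50.5 - j87.47 V.
Step 5 — Current: I = V / Z = -13.69 - j7.907 A = 15.81∠-150.0° A.
Step 6 — Complex power: S = V·I* = 0 + j1597 VA.
Step 7 — Real power: P = Re(S) = 0 W.
Step 8 — Reactive power: Q = Im(S) = 1597 VAR.
Step 9 — Apparent power: |S| = 1597 VA.
Step 10 — Power factor: PF = P/|S| = 0 (lagging).

(a) P = 0 W  (b) Q = 1597 VAR  (c) S = 1597 VA  (d) PF = 0 (lagging)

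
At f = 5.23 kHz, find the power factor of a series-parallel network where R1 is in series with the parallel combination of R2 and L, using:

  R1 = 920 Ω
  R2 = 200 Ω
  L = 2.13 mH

Step 1 — Angular frequency: ω = 2π·f = 2π·5230 = 3.286e+04 rad/s.
Step 2 — Component impedances:
  R1: Z = R = 920 Ω
  R2: Z = R = 200 Ω
  L: Z = jωL = j·3.286e+04·0.00213 = 0 + j69.99 Ω
Step 3 — Parallel branch: R2 || L = 1/(1/R2 + 1/L) = 21.82 + j62.36 Ω.
Step 4 — Series with R1: Z_total = R1 + (R2 || L) = 941.8 + j62.36 Ω = 943.9∠3.8° Ω.
Step 5 — Power factor: PF = cos(φ) = Re(Z)/|Z| = 941.8/943.9 = 0.9978.
Step 6 — Type: Im(Z) = 62.36 ⇒ lagging (phase φ = 3.8°).

PF = 0.9978 (lagging, φ = 3.8°)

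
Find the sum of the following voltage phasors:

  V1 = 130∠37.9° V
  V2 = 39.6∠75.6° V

Step 1 — Convert each phasor to rectangular form:
  V1 = 130·(cos(37.9°) + j·sin(37.9°)) = 102.6 + j79.86 V
  V2 = 39.6·(cos(75.6°) + j·sin(75.6°)) = 9.848 + j38.36 V
Step 2 — Sum components: V_total = 112.4 + j118.2 V.
Step 3 — Convert to polar: |V_total| = 163.1 V, ∠V_total = 46.4°.

V_total = 163.1∠46.4° V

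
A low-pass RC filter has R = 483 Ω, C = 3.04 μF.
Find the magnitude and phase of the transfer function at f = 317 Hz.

Step 1 — Angular frequency: ω = 2π·317 = 1992 rad/s.
Step 2 — Transfer function: H(jω) = 1/(1 + jωRC).
Step 3 — Denominator: 1 + jωRC = 1 + j·1992·483·3.04e-06 = 1 + j2.925.
Step 4 — H = 0.1047 - j0.3061.
Step 5 — Magnitude: |H| = 0.3235 (-9.8 dB); phase: φ = -71.1°.

|H| = 0.3235 (-9.8 dB), φ = -71.1°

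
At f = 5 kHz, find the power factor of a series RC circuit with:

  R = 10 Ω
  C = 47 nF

Step 1 — Angular frequency: ω = 2π·f = 2π·5000 = 3.142e+04 rad/s.
Step 2 — Component impedances:
  R: Z = R = 10 Ω
  C: Z = 1/(jωC) = -j/(ω·C) = 0 - j677.3 Ω
Step 3 — Series combination: Z_total = R + C = 10 - j677.3 Ω = 677.3∠-89.2° Ω.
Step 4 — Power factor: PF = cos(φ) = Re(Z)/|Z| = 10/677.3 = 0.01476.
Step 5 — Type: Im(Z) = -677.3 ⇒ leading (phase φ = -89.2°).

PF = 0.01476 (leading, φ = -89.2°)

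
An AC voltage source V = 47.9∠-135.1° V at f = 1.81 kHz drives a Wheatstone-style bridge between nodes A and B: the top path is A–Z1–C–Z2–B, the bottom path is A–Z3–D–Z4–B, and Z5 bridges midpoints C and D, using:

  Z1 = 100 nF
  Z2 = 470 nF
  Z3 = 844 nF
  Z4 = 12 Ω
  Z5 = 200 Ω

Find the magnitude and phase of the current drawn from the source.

Step 1 — Angular frequency: ω = 2π·f = 2π·1810 = 1.137e+04 rad/s.
Step 2 — Component impedances:
  Z1: Z = 1/(jωC) = -j/(ω·C) = 0 - j879.3 Ω
  Z2: Z = 1/(jωC) = -j/(ω·C) = 0 - j187.1 Ω
  Z3: Z = 1/(jωC) = -j/(ω·C) = 0 - j104.2 Ω
  Z4: Z = R = 12 Ω
  Z5: Z = R = 200 Ω
Step 3 — Bridge requires nodal analysis (the Z5 bridge couples midpoints C and D, so the two paths cannot be reduced to a simple series/parallel combination). Setting node B to ground and injecting 1 A at node A, the 3-node admittance system at A, C, D solves to V_A = Z_AB = 11.24 - j95.51 Ω = 96.16∠-83.3° Ω.
Step 4 — Source phasor: V = 47.9∠-135.1° V = -33.93 - j33.81 V.
Step 5 — Ohm's law: I = V / Z_total = (-33.93 - j33.81) / (11.24 - j95.51) = 0.308 - j0.3915 A.
Step 6 — Convert to polar: |I| = 0.4981 A, ∠I = -51.8°.

I = 0.4981∠-51.8° A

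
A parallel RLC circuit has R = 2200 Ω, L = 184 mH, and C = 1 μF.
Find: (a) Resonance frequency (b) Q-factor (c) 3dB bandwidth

Step 1 — Resonance: ω₀ = 1/√(LC) = 1/√(0.184·1e-06) = 2331 rad/s.
Step 2 — f₀ = ω₀/(2π) = 371 Hz.
Step 3 — Parallel Q: Q = R/(ω₀L) = 2200/(2331·0.184) = 5.129.
Step 4 — Bandwidth: Δω = ω₀/Q = 454.5 rad/s; BW = Δω/(2π) = 72.34 Hz.

(a) f₀ = 371 Hz  (b) Q = 5.129  (c) BW = 72.34 Hz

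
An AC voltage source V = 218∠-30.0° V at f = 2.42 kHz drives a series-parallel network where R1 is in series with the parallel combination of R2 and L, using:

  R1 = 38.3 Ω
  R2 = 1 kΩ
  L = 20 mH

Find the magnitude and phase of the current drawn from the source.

Step 1 — Angular frequency: ω = 2π·f = 2π·2420 = 1.521e+04 rad/s.
Step 2 — Component impedances:
  R1: Z = R = 38.3 Ω
  R2: Z = R = 1000 Ω
  L: Z = jωL = j·1.521e+04·0.02 = 0 + j304.1 Ω
Step 3 — Parallel branch: R2 || L = 1/(1/R2 + 1/L) = 84.65 + j278.4 Ω.
Step 4 — Series with R1: Z_total = R1 + (R2 || L) = 123 + j278.4 Ω = 304.3∠66.2° Ω.
Step 5 — Source phasor: V = 218∠-30.0° V = 188.8 - j109 V.
Step 6 — Ohm's law: I = V / Z_total = (188.8 - j109) / (123 + j278.4) = -0.07698 - j0.7122 A.
Step 7 — Convert to polar: |I| = 0.7164 A, ∠I = -96.2°.

I = 0.7164∠-96.2° A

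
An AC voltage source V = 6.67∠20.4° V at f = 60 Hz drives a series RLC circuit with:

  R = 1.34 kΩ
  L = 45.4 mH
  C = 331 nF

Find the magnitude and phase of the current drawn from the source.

Step 1 — Angular frequency: ω = 2π·f = 2π·60 = 377 rad/s.
Step 2 — Component impedances:
  R: Z = R = 1340 Ω
  L: Z = jωL = j·377·0.0454 = 0 + j17.12 Ω
  C: Z = 1/(jωC) = -j/(ω·C) = 0 - j8014 Ω
Step 3 — Series combination: Z_total = R + L + C = 1340 - j7997 Ω = 8108∠-80.5° Ω.
Step 4 — Source phasor: V = 6.67∠20.4° V = 6.252 + j2.325 V.
Step 5 — Ohm's law: I = V / Z_total = (6.252 + j2.325) / (1340 - j7997) = -0.0001554 + j0.0008078 A.
Step 6 — Convert to polar: |I| = 0.0008226 A, ∠I = 100.9°.

I = 0.0008226∠100.9° A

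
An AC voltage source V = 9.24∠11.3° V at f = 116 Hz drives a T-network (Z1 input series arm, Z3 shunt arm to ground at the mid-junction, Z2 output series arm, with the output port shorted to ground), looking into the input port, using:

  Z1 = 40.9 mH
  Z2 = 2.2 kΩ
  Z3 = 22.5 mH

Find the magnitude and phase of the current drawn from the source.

Step 1 — Angular frequency: ω = 2π·f = 2π·116 = 728.8 rad/s.
Step 2 — Component impedances:
  Z1: Z = jωL = j·728.8·0.0409 = 0 + j29.81 Ω
  Z2: Z = R = 2200 Ω
  Z3: Z = jωL = j·728.8·0.0225 = 0 + j16.4 Ω
Step 3 — With the output port shorted to ground, the output series arm Z2 runs from the junction to ground; the shunt arm Z3 also runs from the junction to ground. They appear in parallel: Z3 || Z2 = 0.1222 + j16.4 Ω.
Step 4 — Series with input arm Z1: Z_in = Z1 + (Z3 || Z2) = 0.1222 + j46.21 Ω = 46.21∠89.8° Ω.
Step 5 — Source phasor: V = 9.24∠11.3° V = 9.061 + j1.811 V.
Step 6 — Ohm's law: I = V / Z_total = (9.061 + j1.811) / (0.1222 + j46.21) = 0.0397 - j0.196 A.
Step 7 — Convert to polar: |I| = 0.2 A, ∠I = -78.5°.

I = 0.2∠-78.5° A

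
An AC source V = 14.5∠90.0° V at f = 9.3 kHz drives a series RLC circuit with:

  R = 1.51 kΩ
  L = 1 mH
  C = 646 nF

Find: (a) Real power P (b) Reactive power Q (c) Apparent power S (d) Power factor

Step 1 — Angular frequency: ω = 2π·f = 2π·9300 = 5.843e+04 rad/s.
Step 2 — Component impedances:
  R: Z = R = 1510 Ω
  L: Z = jωL = j·5.843e+04·0.001 = 0 + j58.43 Ω
  C: Z = 1/(jωC) = -j/(ω·C) = 0 - j26.49 Ω
Step 3 — Series combination: Z_total = R + L + C = 1510 + j31.94 Ω = 1510∠1.2° Ω.
Step 4 — Source phasor: V = 14.5∠90.0° V = 0 + j14.5 V.
Step 5 — Current: I = V / Z = 0.000203 + j0.009598 A = 0.009601∠88.8° A.
Step 6 — Complex power: S = V·I* = 0.1392 + j0.002944 VA.
Step 7 — Real power: P = Re(S) = 0.1392 W.
Step 8 — Reactive power: Q = Im(S) = 0.002944 VAR.
Step 9 — Apparent power: |S| = 0.1392 VA.
Step 10 — Power factor: PF = P/|S| = 0.9998 (lagging).

(a) P = 0.1392 W  (b) Q = 0.002944 VAR  (c) S = 0.1392 VA  (d) PF = 0.9998 (lagging)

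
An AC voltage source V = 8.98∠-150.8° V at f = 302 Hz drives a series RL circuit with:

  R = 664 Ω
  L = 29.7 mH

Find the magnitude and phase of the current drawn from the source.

Step 1 — Angular frequency: ω = 2π·f = 2π·302 = 1898 rad/s.
Step 2 — Component impedances:
  R: Z = R = 664 Ω
  L: Z = jωL = j·1898·0.0297 = 0 + j56.36 Ω
Step 3 — Series combination: Z_total = R + L = 664 + j56.36 Ω = 666.4∠4.9° Ω.
Step 4 — Source phasor: V = 8.98∠-150.8° V = -7.839 - j4.381 V.
Step 5 — Ohm's law: I = V / Z_total = (-7.839 - j4.381) / (664 + j56.36) = -0.01228 - j0.005556 A.
Step 6 — Convert to polar: |I| = 0.01348 A, ∠I = -155.7°.

I = 0.01348∠-155.7° A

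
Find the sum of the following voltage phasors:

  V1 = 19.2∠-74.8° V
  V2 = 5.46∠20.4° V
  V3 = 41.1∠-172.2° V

Step 1 — Convert each phasor to rectangular form:
  V1 = 19.2·(cos(-74.8°) + j·sin(-74.8°)) = 5.034 - j18.53 V
  V2 = 5.46·(cos(20.4°) + j·sin(20.4°)) = 5.118 + j1.903 V
  V3 = 41.1·(cos(-172.2°) + j·sin(-172.2°)) = -40.72 - j5.578 V
Step 2 — Sum components: V_total = -30.57 - j22.2 V.
Step 3 — Convert to polar: |V_total| = 37.78 V, ∠V_total = -144.0°.

V_total = 37.78∠-144.0° V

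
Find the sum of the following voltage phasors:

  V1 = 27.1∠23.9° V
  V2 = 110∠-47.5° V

Step 1 — Convert each phasor to rectangular form:
  V1 = 27.1·(cos(23.9°) + j·sin(23.9°)) = 24.78 + j10.98 V
  V2 = 110·(cos(-47.5°) + j·sin(-47.5°)) = 74.31 - j81.1 V
Step 2 — Sum components: V_total = 99.09 - j70.12 V.
Step 3 — Convert to polar: |V_total| = 121.4 V, ∠V_total = -35.3°.

V_total = 121.4∠-35.3° V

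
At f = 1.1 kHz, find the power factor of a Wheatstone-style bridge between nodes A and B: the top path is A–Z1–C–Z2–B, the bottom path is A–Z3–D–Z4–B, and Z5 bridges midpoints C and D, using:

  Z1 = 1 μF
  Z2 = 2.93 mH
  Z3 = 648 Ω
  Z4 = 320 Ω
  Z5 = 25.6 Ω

Step 1 — Angular frequency: ω = 2π·f = 2π·1100 = 6912 rad/s.
Step 2 — Component impedances:
  Z1: Z = 1/(jωC) = -j/(ω·C) = 0 - j144.7 Ω
  Z2: Z = jωL = j·6912·0.00293 = 0 + j20.25 Ω
  Z3: Z = R = 648 Ω
  Z4: Z = R = 320 Ω
  Z5: Z = R = 25.6 Ω
Step 3 — Bridge requires nodal analysis (the Z5 bridge couples midpoints C and D, so the two paths cannot be reduced to a simple series/parallel combination). Setting node B to ground and injecting 1 A at node A, the 3-node admittance system at A, C, D solves to V_A = Z_AB = 30.35 - j118.2 Ω = 122∠-75.6° Ω.
Step 4 — Power factor: PF = cos(φ) = Re(Z)/|Z| = 30.348/122.02 = 0.2487.
Step 5 — Type: Im(Z) = -118.2 ⇒ leading (phase φ = -75.6°).

PF = 0.2487 (leading, φ = -75.6°)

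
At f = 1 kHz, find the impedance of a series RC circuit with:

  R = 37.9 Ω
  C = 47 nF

Step 1 — Angular frequency: ω = 2π·f = 2π·1000 = 6283 rad/s.
Step 2 — Component impedances:
  R: Z = R = 37.9 Ω
  C: Z = 1/(jωC) = -j/(ω·C) = 0 - j3386 Ω
Step 3 — Series combination: Z_total = R + C = 37.9 - j3386 Ω = 3386∠-89.4° Ω.

Z = 37.9 - j3386 Ω = 3386∠-89.4° Ω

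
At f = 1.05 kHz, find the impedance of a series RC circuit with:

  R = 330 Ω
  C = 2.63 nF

Step 1 — Angular frequency: ω = 2π·f = 2π·1050 = 6597 rad/s.
Step 2 — Component impedances:
  R: Z = R = 330 Ω
  C: Z = 1/(jωC) = -j/(ω·C) = 0 - j5.763e+04 Ω
Step 3 — Series combination: Z_total = R + C = 330 - j5.763e+04 Ω = 5.763e+04∠-89.7° Ω.

Z = 330 - j5.763e+04 Ω = 5.763e+04∠-89.7° Ω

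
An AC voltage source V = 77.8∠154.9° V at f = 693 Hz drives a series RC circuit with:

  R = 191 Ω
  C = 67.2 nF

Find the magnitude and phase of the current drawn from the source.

Step 1 — Angular frequency: ω = 2π·f = 2π·693 = 4354 rad/s.
Step 2 — Component impedances:
  R: Z = R = 191 Ω
  C: Z = 1/(jωC) = -j/(ω·C) = 0 - j3418 Ω
Step 3 — Series combination: Z_total = R + C = 191 - j3418 Ω = 3423∠-86.8° Ω.
Step 4 — Source phasor: V = 77.8∠154.9° V = -70.45 + j33 V.
Step 5 — Ohm's law: I = V / Z_total = (-70.45 + j33) / (191 - j3418) = -0.01078 - j0.02001 A.
Step 6 — Convert to polar: |I| = 0.02273 A, ∠I = -118.3°.

I = 0.02273∠-118.3° A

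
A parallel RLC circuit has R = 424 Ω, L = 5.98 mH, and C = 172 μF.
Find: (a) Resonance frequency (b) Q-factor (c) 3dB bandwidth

Step 1 — Resonance: ω₀ = 1/√(LC) = 1/√(0.00598·0.000172) = 986 rad/s.
Step 2 — f₀ = ω₀/(2π) = 156.9 Hz.
Step 3 — Parallel Q: Q = R/(ω₀L) = 424/(986·0.00598) = 71.91.
Step 4 — Bandwidth: Δω = ω₀/Q = 13.71 rad/s; BW = Δω/(2π) = 2.182 Hz.

(a) f₀ = 156.9 Hz  (b) Q = 71.91  (c) BW = 2.182 Hz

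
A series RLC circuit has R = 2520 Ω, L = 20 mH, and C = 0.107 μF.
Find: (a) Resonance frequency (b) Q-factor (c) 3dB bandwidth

Step 1 — Resonance condition Im(Z)=0 gives ω₀ = 1/√(LC).
Step 2 — ω₀ = 1/√(0.02·1.07e-07) = 2.162e+04 rad/s.
Step 3 — f₀ = ω₀/(2π) = 3440 Hz.
Step 4 — Series Q: Q = ω₀L/R = 2.162e+04·0.02/2520 = 0.1716.
Step 5 — 3dB bandwidth: Δω = ω₀/Q = 1.26e+05 rad/s; BW = Δω/(2π) = 2.005e+04 Hz.

(a) f₀ = 3440 Hz  (b) Q = 0.1716  (c) BW = 2.005e+04 Hz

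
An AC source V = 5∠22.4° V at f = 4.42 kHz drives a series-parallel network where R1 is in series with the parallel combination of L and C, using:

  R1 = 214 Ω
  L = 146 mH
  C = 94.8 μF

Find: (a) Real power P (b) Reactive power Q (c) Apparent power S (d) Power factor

Step 1 — Angular frequency: ω = 2π·f = 2π·4420 = 2.777e+04 rad/s.
Step 2 — Component impedances:
  R1: Z = R = 214 Ω
  L: Z = jωL = j·2.777e+04·0.146 = 0 + j4055 Ω
  C: Z = 1/(jωC) = -j/(ω·C) = 0 - j0.3798 Ω
Step 3 — Parallel branch: L || C = 1/(1/L + 1/C) = 0 - j0.3799 Ω.
Step 4 — Series with R1: Z_total = R1 + (L || C) = 214 - j0.3799 Ω = 214∠-0.1° Ω.
Step 5 — Source phasor: V = 5∠22.4° V = 4.623 + j1.905 V.
Step 6 — Current: I = V / Z = 0.02159 + j0.008942 A = 0.02336∠22.5° A.
Step 7 — Complex power: S = V·I* = 0.1168 - j0.0002074 VA.
Step 8 — Real power: P = Re(S) = 0.1168 W.
Step 9 — Reactive power: Q = Im(S) = -0.0002074 VAR.
Step 10 — Apparent power: |S| = 0.1168 VA.
Step 11 — Power factor: PF = P/|S| = 1 (leading).

(a) P = 0.1168 W  (b) Q = -0.0002074 VAR  (c) S = 0.1168 VA  (d) PF = 1 (leading)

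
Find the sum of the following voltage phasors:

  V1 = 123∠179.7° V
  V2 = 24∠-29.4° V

Step 1 — Convert each phasor to rectangular form:
  V1 = 123·(cos(179.7°) + j·sin(179.7°)) = -123 + j0.644 V
  V2 = 24·(cos(-29.4°) + j·sin(-29.4°)) = 20.91 - j11.78 V
Step 2 — Sum components: V_total = -102.1 - j11.14 V.
Step 3 — Convert to polar: |V_total| = 102.7 V, ∠V_total = -173.8°.

V_total = 102.7∠-173.8° V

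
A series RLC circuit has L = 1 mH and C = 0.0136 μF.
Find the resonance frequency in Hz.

Step 1 — Resonance condition Im(Z)=0 gives ω₀ = 1/√(LC).
Step 2 — ω₀ = 1/√(0.001·1.36e-08) = 2.712e+05 rad/s.
Step 3 — f₀ = ω₀/(2π) = 4.316e+04 Hz.

f₀ = 4.316e+04 Hz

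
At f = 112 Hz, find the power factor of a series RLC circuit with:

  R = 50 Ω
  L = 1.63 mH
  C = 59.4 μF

Step 1 — Angular frequency: ω = 2π·f = 2π·112 = 703.7 rad/s.
Step 2 — Component impedances:
  R: Z = R = 50 Ω
  L: Z = jωL = j·703.7·0.00163 = 0 + j1.147 Ω
  C: Z = 1/(jωC) = -j/(ω·C) = 0 - j23.92 Ω
Step 3 — Series combination: Z_total = R + L + C = 50 - j22.78 Ω = 54.94∠-24.5° Ω.
Step 4 — Power factor: PF = cos(φ) = Re(Z)/|Z| = 50/54.943 = 0.91.
Step 5 — Type: Im(Z) = -22.78 ⇒ leading (phase φ = -24.5°).

PF = 0.91 (leading, φ = -24.5°)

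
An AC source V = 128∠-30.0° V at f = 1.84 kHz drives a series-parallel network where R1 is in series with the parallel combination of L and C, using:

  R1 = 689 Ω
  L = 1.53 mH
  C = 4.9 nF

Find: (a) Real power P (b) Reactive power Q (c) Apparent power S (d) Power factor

Step 1 — Angular frequency: ω = 2π·f = 2π·1840 = 1.156e+04 rad/s.
Step 2 — Component impedances:
  R1: Z = R = 689 Ω
  L: Z = jωL = j·1.156e+04·0.00153 = 0 + j17.69 Ω
  C: Z = 1/(jωC) = -j/(ω·C) = 0 - j1.765e+04 Ω
Step 3 — Parallel branch: L || C = 1/(1/L + 1/C) = 0 + j17.71 Ω.
Step 4 — Series with R1: Z_total = R1 + (L || C) = 689 + j17.71 Ω = 689.2∠1.5° Ω.
Step 5 — Source phasor: V = 128∠-30.0° V = 110.9 - j64 V.
Step 6 — Current: I = V / Z = 0.1584 - j0.09696 A = 0.1857∠-31.5° A.
Step 7 — Complex power: S = V·I* = 23.76 + j0.6107 VA.
Step 8 — Real power: P = Re(S) = 23.76 W.
Step 9 — Reactive power: Q = Im(S) = 0.6107 VAR.
Step 10 — Apparent power: |S| = 23.77 VA.
Step 11 — Power factor: PF = P/|S| = 0.9997 (lagging).

(a) P = 23.76 W  (b) Q = 0.6107 VAR  (c) S = 23.77 VA  (d) PF = 0.9997 (lagging)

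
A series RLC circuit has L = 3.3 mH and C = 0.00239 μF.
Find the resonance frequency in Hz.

Step 1 — Resonance condition Im(Z)=0 gives ω₀ = 1/√(LC).
Step 2 — ω₀ = 1/√(0.0033·2.39e-09) = 3.561e+05 rad/s.
Step 3 — f₀ = ω₀/(2π) = 5.667e+04 Hz.

f₀ = 5.667e+04 Hz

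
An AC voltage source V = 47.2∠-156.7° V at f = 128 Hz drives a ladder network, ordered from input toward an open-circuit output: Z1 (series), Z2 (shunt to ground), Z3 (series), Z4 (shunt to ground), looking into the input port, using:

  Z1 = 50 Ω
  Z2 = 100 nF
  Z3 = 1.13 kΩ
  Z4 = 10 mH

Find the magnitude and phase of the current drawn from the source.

Step 1 — Angular frequency: ω = 2π·f = 2π·128 = 804.2 rad/s.
Step 2 — Component impedances:
  Z1: Z = R = 50 Ω
  Z2: Z = 1/(jωC) = -j/(ω·C) = 0 - j1.243e+04 Ω
  Z3: Z = R = 1130 Ω
  Z4: Z = jωL = j·804.2·0.01 = 0 + j8.042 Ω
Step 3 — Ladder network (open output): work backward from the far end, alternating series and parallel combinations. Z_in = 1172 - j94 Ω = 1176∠-4.6° Ω.
Step 4 — Source phasor: V = 47.2∠-156.7° V = -43.35 - j18.67 V.
Step 5 — Ohm's law: I = V / Z_total = (-43.35 - j18.67) / (1172 - j94) = -0.03548 - j0.01877 A.
Step 6 — Convert to polar: |I| = 0.04014 A, ∠I = -152.1°.

I = 0.04014∠-152.1° A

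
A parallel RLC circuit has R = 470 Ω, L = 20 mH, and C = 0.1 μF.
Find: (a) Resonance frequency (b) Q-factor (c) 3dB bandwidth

Step 1 — Resonance: ω₀ = 1/√(LC) = 1/√(0.02·1e-07) = 2.236e+04 rad/s.
Step 2 — f₀ = ω₀/(2π) = 3559 Hz.
Step 3 — Parallel Q: Q = R/(ω₀L) = 470/(2.236e+04·0.02) = 1.051.
Step 4 — Bandwidth: Δω = ω₀/Q = 2.128e+04 rad/s; BW = Δω/(2π) = 3386 Hz.

(a) f₀ = 3559 Hz  (b) Q = 1.051  (c) BW = 3386 Hz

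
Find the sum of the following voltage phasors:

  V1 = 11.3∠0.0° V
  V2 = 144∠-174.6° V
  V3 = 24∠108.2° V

Step 1 — Convert each phasor to rectangular form:
  V1 = 11.3·(cos(0.0°) + j·sin(0.0°)) = 11.3 V
  V2 = 144·(cos(-174.6°) + j·sin(-174.6°)) = -143.4 - j13.55 V
  V3 = 24·(cos(108.2°) + j·sin(108.2°)) = -7.496 + j22.8 V
Step 2 — Sum components: V_total = -139.6 + j9.248 V.
Step 3 — Convert to polar: |V_total| = 139.9 V, ∠V_total = 176.2°.

V_total = 139.9∠176.2° V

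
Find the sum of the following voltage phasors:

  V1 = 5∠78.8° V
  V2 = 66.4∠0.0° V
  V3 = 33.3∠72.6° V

Step 1 — Convert each phasor to rectangular form:
  V1 = 5·(cos(78.8°) + j·sin(78.8°)) = 0.9712 + j4.905 V
  V2 = 66.4·(cos(0.0°) + j·sin(0.0°)) = 66.4 V
  V3 = 33.3·(cos(72.6°) + j·sin(72.6°)) = 9.958 + j31.78 V
Step 2 — Sum components: V_total = 77.33 + j36.68 V.
Step 3 — Convert to polar: |V_total| = 85.59 V, ∠V_total = 25.4°.

V_total = 85.59∠25.4° V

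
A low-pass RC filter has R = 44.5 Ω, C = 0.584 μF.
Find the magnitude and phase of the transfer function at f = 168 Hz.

Step 1 — Angular frequency: ω = 2π·168 = 1056 rad/s.
Step 2 — Transfer function: H(jω) = 1/(1 + jωRC).
Step 3 — Denominator: 1 + jωRC = 1 + j·1056·44.5·5.84e-07 = 1 + j0.02743.
Step 4 — H = 0.9992 - j0.02741.
Step 5 — Magnitude: |H| = 0.9996 (-0.0 dB); phase: φ = -1.6°.

|H| = 0.9996 (-0.0 dB), φ = -1.6°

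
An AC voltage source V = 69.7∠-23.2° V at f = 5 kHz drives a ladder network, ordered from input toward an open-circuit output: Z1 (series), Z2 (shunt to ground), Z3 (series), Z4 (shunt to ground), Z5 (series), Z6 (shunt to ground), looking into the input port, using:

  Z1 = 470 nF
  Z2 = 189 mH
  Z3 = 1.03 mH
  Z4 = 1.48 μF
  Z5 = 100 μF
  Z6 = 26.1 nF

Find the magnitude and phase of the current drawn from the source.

Step 1 — Angular frequency: ω = 2π·f = 2π·5000 = 3.142e+04 rad/s.
Step 2 — Component impedances:
  Z1: Z = 1/(jωC) = -j/(ω·C) = 0 - j67.73 Ω
  Z2: Z = jωL = j·3.142e+04·0.189 = 0 + j5938 Ω
  Z3: Z = jωL = j·3.142e+04·0.00103 = 0 + j32.36 Ω
  Z4: Z = 1/(jωC) = -j/(ω·C) = 0 - j21.51 Ω
  Z5: Z = 1/(jωC) = -j/(ω·C) = 0 - j0.3183 Ω
  Z6: Z = 1/(jωC) = -j/(ω·C) = 0 - j1220 Ω
Step 3 — Ladder network (open output): work backward from the far end, alternating series and parallel combinations. Z_in = 0 - j56.52 Ω = 56.52∠-90.0° Ω.
Step 4 — Source phasor: V = 69.7∠-23.2° V = 64.06 - j27.46 V.
Step 5 — Ohm's law: I = V / Z_total = (64.06 - j27.46) / (0 - j56.52) = 0.4858 + j1.133 A.
Step 6 — Convert to polar: |I| = 1.233 A, ∠I = 66.8°.

I = 1.233∠66.8° A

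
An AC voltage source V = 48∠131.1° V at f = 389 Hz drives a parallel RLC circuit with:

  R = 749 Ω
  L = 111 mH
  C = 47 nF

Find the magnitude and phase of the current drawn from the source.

Step 1 — Angular frequency: ω = 2π·f = 2π·389 = 2444 rad/s.
Step 2 — Component impedances:
  R: Z = R = 749 Ω
  L: Z = jωL = j·2444·0.111 = 0 + j271.3 Ω
  C: Z = 1/(jωC) = -j/(ω·C) = 0 - j8705 Ω
Step 3 — Parallel combination: 1/Z_total = 1/R + 1/L + 1/C; Z_total = 91.86 + j245.7 Ω = 262.3∠69.5° Ω.
Step 4 — Source phasor: V = 48∠131.1° V = -31.55 + j36.17 V.
Step 5 — Ohm's law: I = V / Z_total = (-31.55 + j36.17) / (91.86 + j245.7) = 0.08704 + j0.161 A.
Step 6 — Convert to polar: |I| = 0.183 A, ∠I = 61.6°.

I = 0.183∠61.6° A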